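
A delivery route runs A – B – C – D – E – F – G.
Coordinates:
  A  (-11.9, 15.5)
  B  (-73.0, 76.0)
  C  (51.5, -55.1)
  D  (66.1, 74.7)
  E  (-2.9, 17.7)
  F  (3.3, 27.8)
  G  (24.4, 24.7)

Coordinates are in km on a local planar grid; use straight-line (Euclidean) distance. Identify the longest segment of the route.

B–C

Leg distances:
A→B: 86.0 km
B→C: 180.8 km
C→D: 130.6 km
D→E: 89.5 km
E→F: 11.9 km
F→G: 21.3 km
The longest leg is B–C at 180.8 km.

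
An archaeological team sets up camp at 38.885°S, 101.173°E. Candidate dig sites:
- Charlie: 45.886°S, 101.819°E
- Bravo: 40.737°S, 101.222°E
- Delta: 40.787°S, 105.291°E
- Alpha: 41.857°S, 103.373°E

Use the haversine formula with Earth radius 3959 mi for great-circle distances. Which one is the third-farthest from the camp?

Alpha

Distances from the camp (38.885°S, 101.173°E):
Charlie: 484.9 mi
Delta: 254.9 mi
Alpha: 235.7 mi
Bravo: 128.0 mi
The third-farthest is Alpha at 235.7 mi.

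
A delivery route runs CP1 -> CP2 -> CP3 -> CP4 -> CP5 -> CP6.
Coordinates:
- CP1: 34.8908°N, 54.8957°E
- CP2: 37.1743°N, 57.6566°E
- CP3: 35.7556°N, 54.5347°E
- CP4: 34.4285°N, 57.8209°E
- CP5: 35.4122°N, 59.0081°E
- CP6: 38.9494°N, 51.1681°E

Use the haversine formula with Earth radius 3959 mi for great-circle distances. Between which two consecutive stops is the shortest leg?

Leg distances:
CP1→CP2: 220.7 mi
CP2→CP3: 199.2 mi
CP3→CP4: 207.2 mi
CP4→CP5: 95.6 mi
CP5→CP6: 495.7 mi
The shortest leg is CP4–CP5 at 95.6 mi.

CP4–CP5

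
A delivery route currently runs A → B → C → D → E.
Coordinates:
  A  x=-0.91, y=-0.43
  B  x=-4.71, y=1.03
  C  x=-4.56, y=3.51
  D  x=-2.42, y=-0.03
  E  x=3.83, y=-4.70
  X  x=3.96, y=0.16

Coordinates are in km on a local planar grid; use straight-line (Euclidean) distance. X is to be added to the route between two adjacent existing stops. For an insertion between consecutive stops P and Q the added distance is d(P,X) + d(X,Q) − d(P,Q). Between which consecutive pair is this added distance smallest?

between D and E

Added distance for inserting X between each consecutive pair:
A–B: 9.5 km
B–C: 15.4 km
C–D: 11.4 km
D–E: 3.4 km
Smallest added distance is 3.4 km, inserting between D and E.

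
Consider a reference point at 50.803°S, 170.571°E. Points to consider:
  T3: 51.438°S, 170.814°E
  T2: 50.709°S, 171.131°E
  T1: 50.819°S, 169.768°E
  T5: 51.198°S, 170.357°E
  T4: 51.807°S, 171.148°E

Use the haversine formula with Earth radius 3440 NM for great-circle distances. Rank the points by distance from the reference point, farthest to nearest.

Computing each great-circle distance from 50.803°S, 170.571°E:
T4 51.807°S, 171.148°E: 64.1 NM
T3 51.438°S, 170.814°E: 39.2 NM
T1 50.819°S, 169.768°E: 30.5 NM
T5 51.198°S, 170.357°E: 25.1 NM
T2 50.709°S, 171.131°E: 22.0 NM

T4, T3, T1, T5, T2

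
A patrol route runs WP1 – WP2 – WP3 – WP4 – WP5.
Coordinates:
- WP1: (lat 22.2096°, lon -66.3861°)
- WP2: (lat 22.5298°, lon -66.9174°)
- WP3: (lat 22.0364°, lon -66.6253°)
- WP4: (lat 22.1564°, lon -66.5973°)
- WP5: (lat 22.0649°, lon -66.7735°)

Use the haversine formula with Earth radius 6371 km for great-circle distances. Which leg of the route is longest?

Leg distances:
WP1→WP2: 65.2 km
WP2→WP3: 62.6 km
WP3→WP4: 13.7 km
WP4→WP5: 20.8 km
The longest leg is WP1–WP2 at 65.2 km.

WP1–WP2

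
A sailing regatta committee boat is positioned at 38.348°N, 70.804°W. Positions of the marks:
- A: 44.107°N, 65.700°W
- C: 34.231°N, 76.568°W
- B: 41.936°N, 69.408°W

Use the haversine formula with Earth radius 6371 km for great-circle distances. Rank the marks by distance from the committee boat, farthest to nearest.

Computing each great-circle distance from 38.348°N, 70.804°W:
A 44.107°N, 65.700°W: 769.2 km
C 34.231°N, 76.568°W: 690.0 km
B 41.936°N, 69.408°W: 416.2 km

A, C, B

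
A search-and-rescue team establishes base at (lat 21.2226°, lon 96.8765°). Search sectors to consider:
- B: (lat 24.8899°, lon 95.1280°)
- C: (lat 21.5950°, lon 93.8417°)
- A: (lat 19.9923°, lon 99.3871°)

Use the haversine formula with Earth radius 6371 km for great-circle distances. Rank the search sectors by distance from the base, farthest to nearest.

B, C, A

Distance from the base at (lat 21.2226°, lon 96.8765°) to each:
B (lat 24.8899°, lon 95.1280°): 445.3 km
C (lat 21.5950°, lon 93.8417°): 316.9 km
A (lat 19.9923°, lon 99.3871°): 294.9 km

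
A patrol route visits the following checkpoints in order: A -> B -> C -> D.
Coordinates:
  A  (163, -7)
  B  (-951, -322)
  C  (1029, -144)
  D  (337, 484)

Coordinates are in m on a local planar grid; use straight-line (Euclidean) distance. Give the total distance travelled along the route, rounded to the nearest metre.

Leg distances:
A→B: 1157.7 m  (cumulative 1157.7 m)
B→C: 1988.0 m  (cumulative 3145.7 m)
C→D: 934.5 m  (cumulative 4080.1 m)
Total route length ≈ 4080 m.

4080 m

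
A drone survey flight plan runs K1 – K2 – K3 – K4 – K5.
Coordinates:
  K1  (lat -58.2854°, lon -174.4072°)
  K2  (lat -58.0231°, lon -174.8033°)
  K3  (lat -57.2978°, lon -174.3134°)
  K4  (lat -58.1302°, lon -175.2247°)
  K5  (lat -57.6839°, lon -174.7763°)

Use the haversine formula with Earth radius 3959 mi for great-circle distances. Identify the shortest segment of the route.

K1–K2

Leg distances:
K1→K2: 23.2 mi
K2→K3: 53.3 mi
K3→K4: 66.6 mi
K4→K5: 35.0 mi
The shortest leg is K1–K2 at 23.2 mi.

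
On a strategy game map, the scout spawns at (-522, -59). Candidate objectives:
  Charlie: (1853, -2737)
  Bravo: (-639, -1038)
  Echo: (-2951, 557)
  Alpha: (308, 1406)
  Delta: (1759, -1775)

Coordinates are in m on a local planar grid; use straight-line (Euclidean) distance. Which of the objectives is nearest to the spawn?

Distances from the spawn ((-522, -59)):
Bravo: 986.0 m
Alpha: 1683.8 m
Echo: 2505.9 m
Delta: 2854.4 m
Charlie: 3579.4 m
The nearest is Bravo at 986.0 m.

Bravo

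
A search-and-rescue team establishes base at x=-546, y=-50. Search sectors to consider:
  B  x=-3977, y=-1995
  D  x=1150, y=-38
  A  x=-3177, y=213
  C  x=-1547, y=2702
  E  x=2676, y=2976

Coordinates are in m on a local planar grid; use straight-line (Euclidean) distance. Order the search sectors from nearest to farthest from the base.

D, A, C, B, E

Computing each straight-line distance from x=-546, y=-50:
D x=1150, y=-38: 1696.0 m
A x=-3177, y=213: 2644.1 m
C x=-1547, y=2702: 2928.4 m
B x=-3977, y=-1995: 3944.0 m
E x=2676, y=2976: 4420.2 m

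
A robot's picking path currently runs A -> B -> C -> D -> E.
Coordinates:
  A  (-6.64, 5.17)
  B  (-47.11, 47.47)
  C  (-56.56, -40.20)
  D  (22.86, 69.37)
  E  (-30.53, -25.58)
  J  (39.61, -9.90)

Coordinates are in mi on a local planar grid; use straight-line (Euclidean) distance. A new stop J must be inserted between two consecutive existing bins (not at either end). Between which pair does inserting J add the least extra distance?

Added distance for inserting J between each consecutive pair:
A–B: 94.1 mi
B–C: 116.6 mi
C–D: 46.5 mi
D–E: 44.0 mi
Smallest added distance is 44.0 mi, inserting between D and E.

between D and E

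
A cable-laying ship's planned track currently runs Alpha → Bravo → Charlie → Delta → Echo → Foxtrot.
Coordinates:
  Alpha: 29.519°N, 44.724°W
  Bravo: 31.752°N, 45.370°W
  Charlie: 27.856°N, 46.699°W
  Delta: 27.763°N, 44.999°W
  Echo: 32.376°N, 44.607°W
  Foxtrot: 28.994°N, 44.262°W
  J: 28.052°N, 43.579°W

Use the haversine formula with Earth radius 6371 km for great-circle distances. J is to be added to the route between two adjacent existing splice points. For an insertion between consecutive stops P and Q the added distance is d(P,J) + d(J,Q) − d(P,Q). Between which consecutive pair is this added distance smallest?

Added distance for inserting J between each consecutive pair:
Alpha–Bravo: 387.9 km
Bravo–Charlie: 301.6 km
Charlie–Delta: 282.9 km
Delta–Echo: 119.7 km
Echo–Foxtrot: 237.5 km
Smallest added distance is 119.7 km, inserting between Delta and Echo.

between Delta and Echo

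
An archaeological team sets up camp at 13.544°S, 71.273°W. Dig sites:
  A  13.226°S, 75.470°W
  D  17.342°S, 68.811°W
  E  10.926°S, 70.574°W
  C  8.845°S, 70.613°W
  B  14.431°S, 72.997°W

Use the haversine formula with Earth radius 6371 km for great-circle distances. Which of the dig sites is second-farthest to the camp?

Distance to each, sorted:
C: 527.4 km
D: 497.9 km
A: 455.4 km
E: 300.9 km
B: 210.5 km
The second-farthest is D at 497.9 km.

D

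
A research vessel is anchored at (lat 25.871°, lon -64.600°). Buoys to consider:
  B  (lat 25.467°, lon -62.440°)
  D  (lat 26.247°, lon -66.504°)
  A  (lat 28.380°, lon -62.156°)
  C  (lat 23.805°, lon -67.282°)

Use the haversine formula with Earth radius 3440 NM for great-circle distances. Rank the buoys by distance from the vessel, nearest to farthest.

Computing each great-circle distance from (lat 25.871°, lon -64.600°):
D (lat 26.247°, lon -66.504°): 105.1 NM
B (lat 25.467°, lon -62.440°): 119.4 NM
C (lat 23.805°, lon -67.282°): 191.7 NM
A (lat 28.380°, lon -62.156°): 199.4 NM

D, B, C, A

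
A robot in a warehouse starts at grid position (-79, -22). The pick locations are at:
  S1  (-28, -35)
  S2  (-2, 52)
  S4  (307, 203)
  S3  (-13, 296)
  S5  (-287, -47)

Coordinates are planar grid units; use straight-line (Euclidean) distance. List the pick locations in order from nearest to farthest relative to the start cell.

S1, S2, S5, S3, S4

Computing each straight-line distance from (-79, -22):
S1 (-28, -35): 52.6
S2 (-2, 52): 106.8
S5 (-287, -47): 209.5
S3 (-13, 296): 324.8
S4 (307, 203): 446.8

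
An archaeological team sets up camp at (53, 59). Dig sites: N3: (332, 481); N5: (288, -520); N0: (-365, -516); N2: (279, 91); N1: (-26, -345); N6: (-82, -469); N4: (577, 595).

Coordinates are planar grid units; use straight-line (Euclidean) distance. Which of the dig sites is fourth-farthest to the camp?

N6

Distance to each, sorted:
N4: 749.6
N0: 710.9
N5: 624.9
N6: 545.0
N3: 505.9
N1: 411.7
N2: 228.3
The fourth-farthest is N6 at 545.0.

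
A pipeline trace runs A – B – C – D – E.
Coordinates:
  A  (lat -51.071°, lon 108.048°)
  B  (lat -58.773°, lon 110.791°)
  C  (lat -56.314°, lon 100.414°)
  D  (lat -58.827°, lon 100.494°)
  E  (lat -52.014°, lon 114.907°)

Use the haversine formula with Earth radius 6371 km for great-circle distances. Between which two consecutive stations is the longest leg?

D–E

Leg distances:
A→B: 874.0 km
B→C: 676.0 km
C→D: 279.5 km
D→E: 1179.5 km
The longest leg is D–E at 1179.5 km.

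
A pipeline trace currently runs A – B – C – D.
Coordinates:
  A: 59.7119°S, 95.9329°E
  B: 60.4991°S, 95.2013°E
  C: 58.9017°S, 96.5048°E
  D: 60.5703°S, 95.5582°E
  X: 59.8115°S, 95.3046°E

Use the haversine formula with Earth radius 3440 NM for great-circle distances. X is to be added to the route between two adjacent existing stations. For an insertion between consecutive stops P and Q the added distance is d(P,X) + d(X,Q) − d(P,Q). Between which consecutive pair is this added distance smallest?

between B and C

Added distance for inserting X between each consecutive pair:
A–B: 9.2 NM
B–C: 3.5 NM
C–D: 7.8 NM
Smallest added distance is 3.5 NM, inserting between B and C.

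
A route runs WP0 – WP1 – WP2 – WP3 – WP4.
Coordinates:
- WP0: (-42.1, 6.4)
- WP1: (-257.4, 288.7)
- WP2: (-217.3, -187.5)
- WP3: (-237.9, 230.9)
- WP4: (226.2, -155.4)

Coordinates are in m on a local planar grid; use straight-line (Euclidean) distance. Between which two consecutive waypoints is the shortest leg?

WP0–WP1

Leg distances:
WP0→WP1: 355.0 m
WP1→WP2: 477.9 m
WP2→WP3: 418.9 m
WP3→WP4: 603.8 m
The shortest leg is WP0–WP1 at 355.0 m.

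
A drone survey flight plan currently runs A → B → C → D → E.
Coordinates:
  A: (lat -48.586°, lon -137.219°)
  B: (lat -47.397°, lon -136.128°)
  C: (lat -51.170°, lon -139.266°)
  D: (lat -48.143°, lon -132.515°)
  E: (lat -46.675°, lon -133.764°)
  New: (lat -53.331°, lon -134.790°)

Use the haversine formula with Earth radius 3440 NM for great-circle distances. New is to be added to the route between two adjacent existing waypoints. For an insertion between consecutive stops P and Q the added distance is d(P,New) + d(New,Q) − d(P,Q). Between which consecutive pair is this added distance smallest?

Added distance for inserting New between each consecutive pair:
A–B: 575.4 NM
B–C: 311.7 NM
C–D: 213.7 NM
D–E: 623.1 NM
Smallest added distance is 213.7 NM, inserting between C and D.

between C and D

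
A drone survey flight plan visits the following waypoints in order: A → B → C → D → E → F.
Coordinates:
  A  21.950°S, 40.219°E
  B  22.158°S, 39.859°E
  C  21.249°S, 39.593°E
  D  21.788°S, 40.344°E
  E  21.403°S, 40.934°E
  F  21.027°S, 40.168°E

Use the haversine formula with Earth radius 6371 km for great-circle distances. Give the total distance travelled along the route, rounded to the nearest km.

411 km

Leg distances:
A→B: 43.7 km  (cumulative 43.7 km)
B→C: 104.7 km  (cumulative 148.5 km)
C→D: 98.1 km  (cumulative 246.6 km)
D→E: 74.5 km  (cumulative 321.1 km)
E→F: 89.7 km  (cumulative 410.8 km)
Total route length ≈ 411 km.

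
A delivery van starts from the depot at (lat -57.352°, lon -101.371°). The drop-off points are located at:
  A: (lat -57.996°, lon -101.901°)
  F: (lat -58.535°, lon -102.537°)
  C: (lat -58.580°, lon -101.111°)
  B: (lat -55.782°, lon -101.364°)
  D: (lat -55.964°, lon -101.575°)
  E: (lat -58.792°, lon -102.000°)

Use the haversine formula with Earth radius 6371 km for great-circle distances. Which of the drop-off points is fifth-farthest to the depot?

Distances from the depot ((lat -57.352°, lon -101.371°)):
B: 174.6 km
E: 164.3 km
D: 154.8 km
F: 148.5 km
C: 137.4 km
A: 78.2 km
The fifth-farthest is C at 137.4 km.

C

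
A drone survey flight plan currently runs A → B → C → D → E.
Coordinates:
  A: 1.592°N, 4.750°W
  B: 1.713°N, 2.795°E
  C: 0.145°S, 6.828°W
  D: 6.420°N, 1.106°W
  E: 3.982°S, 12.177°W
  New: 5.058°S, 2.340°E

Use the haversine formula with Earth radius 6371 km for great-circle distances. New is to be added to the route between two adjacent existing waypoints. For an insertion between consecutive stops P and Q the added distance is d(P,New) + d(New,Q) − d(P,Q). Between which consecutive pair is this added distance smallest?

between B and C

Added distance for inserting New between each consecutive pair:
A–B: 996.2 km
B–C: 820.3 km
C–D: 1520.3 km
D–E: 1258.2 km
Smallest added distance is 820.3 km, inserting between B and C.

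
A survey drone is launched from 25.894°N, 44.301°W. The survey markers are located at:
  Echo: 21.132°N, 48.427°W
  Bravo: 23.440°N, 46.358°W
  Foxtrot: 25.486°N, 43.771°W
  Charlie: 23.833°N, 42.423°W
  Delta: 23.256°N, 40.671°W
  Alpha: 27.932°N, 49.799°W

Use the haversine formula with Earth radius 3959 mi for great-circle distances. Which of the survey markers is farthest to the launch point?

Distance to each, sorted:
Echo: 420.2 mi
Alpha: 366.8 mi
Delta: 292.0 mi
Bravo: 213.1 mi
Charlie: 184.8 mi
Foxtrot: 43.4 mi
The farthest is Echo at 420.2 mi.

Echo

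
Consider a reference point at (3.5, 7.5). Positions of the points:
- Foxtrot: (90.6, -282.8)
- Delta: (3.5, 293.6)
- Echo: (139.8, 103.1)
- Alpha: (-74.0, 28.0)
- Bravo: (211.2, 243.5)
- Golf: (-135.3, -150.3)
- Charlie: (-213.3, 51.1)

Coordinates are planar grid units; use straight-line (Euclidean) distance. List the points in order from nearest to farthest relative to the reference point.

Distance from the reference point at (3.5, 7.5) to each:
Alpha (-74.0, 28.0): 80.2
Echo (139.8, 103.1): 166.5
Golf (-135.3, -150.3): 210.2
Charlie (-213.3, 51.1): 221.1
Delta (3.5, 293.6): 286.1
Foxtrot (90.6, -282.8): 303.1
Bravo (211.2, 243.5): 314.4

Alpha, Echo, Golf, Charlie, Delta, Foxtrot, Bravo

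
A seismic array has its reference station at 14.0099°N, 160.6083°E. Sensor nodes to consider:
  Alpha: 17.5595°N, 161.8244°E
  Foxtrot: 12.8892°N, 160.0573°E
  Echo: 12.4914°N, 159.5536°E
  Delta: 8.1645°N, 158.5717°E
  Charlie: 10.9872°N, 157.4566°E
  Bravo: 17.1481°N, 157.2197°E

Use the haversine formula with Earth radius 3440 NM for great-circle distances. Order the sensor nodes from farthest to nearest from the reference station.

Distance from the reference station at 14.0099°N, 160.6083°E to each:
Delta 8.1645°N, 158.5717°E: 370.9 NM
Bravo 17.1481°N, 157.2197°E: 271.8 NM
Charlie 10.9872°N, 157.4566°E: 259.0 NM
Alpha 17.5595°N, 161.8244°E: 224.4 NM
Echo 12.4914°N, 159.5536°E: 110.0 NM
Foxtrot 12.8892°N, 160.0573°E: 74.6 NM

Delta, Bravo, Charlie, Alpha, Echo, Foxtrot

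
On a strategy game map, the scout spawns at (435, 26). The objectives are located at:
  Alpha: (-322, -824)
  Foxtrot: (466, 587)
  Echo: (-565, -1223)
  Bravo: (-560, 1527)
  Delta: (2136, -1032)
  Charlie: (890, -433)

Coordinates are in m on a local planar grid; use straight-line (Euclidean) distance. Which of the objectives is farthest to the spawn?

Distances from the spawn ((435, 26)):
Delta: 2003.2 m
Bravo: 1800.8 m
Echo: 1600.0 m
Alpha: 1138.2 m
Charlie: 646.3 m
Foxtrot: 561.9 m
The farthest is Delta at 2003.2 m.

Delta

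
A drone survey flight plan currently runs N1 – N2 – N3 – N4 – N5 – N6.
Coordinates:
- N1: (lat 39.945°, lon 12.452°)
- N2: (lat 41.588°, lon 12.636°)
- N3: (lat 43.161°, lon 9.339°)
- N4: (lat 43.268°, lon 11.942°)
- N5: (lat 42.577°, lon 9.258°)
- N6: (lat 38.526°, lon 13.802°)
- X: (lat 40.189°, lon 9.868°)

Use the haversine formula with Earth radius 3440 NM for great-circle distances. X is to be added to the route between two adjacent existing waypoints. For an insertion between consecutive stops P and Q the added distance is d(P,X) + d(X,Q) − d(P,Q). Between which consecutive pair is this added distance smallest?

between N5 and N6

Added distance for inserting X between each consecutive pair:
N1–N2: 171.7 NM
N2–N3: 157.1 NM
N3–N4: 272.8 NM
N4–N5: 227.8 NM
N5–N6: 34.6 NM
Smallest added distance is 34.6 NM, inserting between N5 and N6.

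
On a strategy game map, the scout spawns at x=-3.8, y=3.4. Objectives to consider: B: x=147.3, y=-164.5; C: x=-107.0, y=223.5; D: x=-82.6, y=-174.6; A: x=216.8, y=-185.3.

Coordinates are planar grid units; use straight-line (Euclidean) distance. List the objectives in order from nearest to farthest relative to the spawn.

D, B, C, A

Distances from the spawn:
D x=-82.6, y=-174.6: 194.7
B x=147.3, y=-164.5: 225.9
C x=-107.0, y=223.5: 243.1
A x=216.8, y=-185.3: 290.3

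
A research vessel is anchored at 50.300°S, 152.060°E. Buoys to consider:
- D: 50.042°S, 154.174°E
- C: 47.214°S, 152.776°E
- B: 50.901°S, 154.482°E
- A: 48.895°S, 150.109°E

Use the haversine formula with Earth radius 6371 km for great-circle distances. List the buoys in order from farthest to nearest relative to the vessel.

Distance from the vessel at 50.300°S, 152.060°E to each:
C 47.214°S, 152.776°E: 347.1 km
A 48.895°S, 150.109°E: 210.2 km
B 50.901°S, 154.482°E: 183.5 km
D 50.042°S, 154.174°E: 153.3 km

C, A, B, D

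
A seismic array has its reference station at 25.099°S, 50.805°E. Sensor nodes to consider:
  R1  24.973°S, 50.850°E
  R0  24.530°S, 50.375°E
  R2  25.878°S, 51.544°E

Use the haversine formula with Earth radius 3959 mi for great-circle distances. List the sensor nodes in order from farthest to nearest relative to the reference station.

Distances from the reference station:
R2 25.878°S, 51.544°E: 70.9 mi
R0 24.530°S, 50.375°E: 47.7 mi
R1 24.973°S, 50.850°E: 9.2 mi

R2, R0, R1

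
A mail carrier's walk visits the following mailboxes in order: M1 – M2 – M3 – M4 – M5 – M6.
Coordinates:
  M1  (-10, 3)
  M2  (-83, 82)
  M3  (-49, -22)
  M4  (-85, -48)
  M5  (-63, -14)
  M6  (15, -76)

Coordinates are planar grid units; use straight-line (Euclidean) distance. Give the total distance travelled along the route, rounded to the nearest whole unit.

402

Leg distances:
M1→M2: 107.6  (cumulative 107.6)
M2→M3: 109.4  (cumulative 217.0)
M3→M4: 44.4  (cumulative 261.4)
M4→M5: 40.5  (cumulative 301.9)
M5→M6: 99.6  (cumulative 401.5)
Total route length ≈ 402.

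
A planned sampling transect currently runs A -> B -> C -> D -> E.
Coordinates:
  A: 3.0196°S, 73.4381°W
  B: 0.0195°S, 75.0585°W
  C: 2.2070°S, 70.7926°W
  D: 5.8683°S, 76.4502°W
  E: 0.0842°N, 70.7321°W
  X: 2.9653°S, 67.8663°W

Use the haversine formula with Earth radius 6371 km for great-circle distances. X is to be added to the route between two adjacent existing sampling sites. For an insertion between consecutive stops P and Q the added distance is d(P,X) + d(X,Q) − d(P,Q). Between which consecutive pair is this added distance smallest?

Added distance for inserting X between each consecutive pair:
A–B: 1103.5 km
B–C: 666.7 km
C–D: 592.7 km
D–E: 553.0 km
Smallest added distance is 553.0 km, inserting between D and E.

between D and E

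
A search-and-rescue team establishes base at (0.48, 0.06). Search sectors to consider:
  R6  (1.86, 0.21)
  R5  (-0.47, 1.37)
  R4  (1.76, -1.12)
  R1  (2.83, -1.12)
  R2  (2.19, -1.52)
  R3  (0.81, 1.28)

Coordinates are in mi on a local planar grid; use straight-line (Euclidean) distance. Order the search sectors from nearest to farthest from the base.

R3, R6, R5, R4, R2, R1

Computing each straight-line distance from (0.48, 0.06):
R3 (0.81, 1.28): 1.3 mi
R6 (1.86, 0.21): 1.4 mi
R5 (-0.47, 1.37): 1.6 mi
R4 (1.76, -1.12): 1.7 mi
R2 (2.19, -1.52): 2.3 mi
R1 (2.83, -1.12): 2.6 mi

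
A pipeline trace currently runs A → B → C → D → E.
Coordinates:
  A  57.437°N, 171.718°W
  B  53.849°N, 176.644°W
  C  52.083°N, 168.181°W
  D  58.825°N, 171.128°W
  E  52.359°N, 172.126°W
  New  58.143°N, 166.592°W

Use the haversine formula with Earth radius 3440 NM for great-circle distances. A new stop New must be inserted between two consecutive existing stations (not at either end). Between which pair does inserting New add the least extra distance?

Added distance for inserting New between each consecutive pair:
A–B: 321.0 NM
B–C: 468.2 NM
C–D: 99.0 NM
D–E: 153.7 NM
Smallest added distance is 99.0 NM, inserting between C and D.

between C and D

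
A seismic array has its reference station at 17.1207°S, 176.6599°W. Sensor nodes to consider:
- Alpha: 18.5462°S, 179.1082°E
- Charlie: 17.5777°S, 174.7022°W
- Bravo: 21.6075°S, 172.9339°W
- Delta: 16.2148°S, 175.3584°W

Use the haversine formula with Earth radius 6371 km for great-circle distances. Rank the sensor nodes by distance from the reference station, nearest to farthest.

Distance from the reference station at 17.1207°S, 176.6599°W to each:
Delta 16.2148°S, 175.3584°W: 171.4 km
Charlie 17.5777°S, 174.7022°W: 213.9 km
Alpha 18.5462°S, 179.1082°E: 475.1 km
Bravo 21.6075°S, 172.9339°W: 633.7 km

Delta, Charlie, Alpha, Bravo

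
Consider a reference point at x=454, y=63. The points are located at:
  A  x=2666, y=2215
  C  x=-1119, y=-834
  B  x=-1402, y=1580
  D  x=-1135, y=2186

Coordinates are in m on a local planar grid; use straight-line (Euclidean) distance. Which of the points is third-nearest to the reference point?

D

Distance to each, sorted:
C: 1810.8 m
B: 2397.1 m
D: 2651.8 m
A: 3086.1 m
The third-nearest is D at 2651.8 m.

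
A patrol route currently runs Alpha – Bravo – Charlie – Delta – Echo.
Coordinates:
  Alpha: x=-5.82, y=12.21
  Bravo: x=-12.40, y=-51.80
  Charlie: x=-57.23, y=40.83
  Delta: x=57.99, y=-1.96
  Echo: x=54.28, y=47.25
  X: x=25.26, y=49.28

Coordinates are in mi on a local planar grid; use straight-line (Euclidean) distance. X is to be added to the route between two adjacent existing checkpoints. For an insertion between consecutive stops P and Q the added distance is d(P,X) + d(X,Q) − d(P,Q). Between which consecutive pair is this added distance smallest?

Added distance for inserting X between each consecutive pair:
Alpha–Bravo: 91.9 mi
Bravo–Charlie: 87.9 mi
Charlie–Delta: 20.8 mi
Delta–Echo: 40.5 mi
Smallest added distance is 20.8 mi, inserting between Charlie and Delta.

between Charlie and Delta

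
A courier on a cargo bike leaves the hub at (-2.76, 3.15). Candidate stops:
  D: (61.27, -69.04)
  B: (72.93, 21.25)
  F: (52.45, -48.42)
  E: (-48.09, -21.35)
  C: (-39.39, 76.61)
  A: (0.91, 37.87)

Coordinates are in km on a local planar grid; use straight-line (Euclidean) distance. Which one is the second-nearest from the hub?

Distance to each, sorted:
A: 34.9 km
E: 51.5 km
F: 75.5 km
B: 77.8 km
C: 82.1 km
D: 96.5 km
The second-nearest is E at 51.5 km.

E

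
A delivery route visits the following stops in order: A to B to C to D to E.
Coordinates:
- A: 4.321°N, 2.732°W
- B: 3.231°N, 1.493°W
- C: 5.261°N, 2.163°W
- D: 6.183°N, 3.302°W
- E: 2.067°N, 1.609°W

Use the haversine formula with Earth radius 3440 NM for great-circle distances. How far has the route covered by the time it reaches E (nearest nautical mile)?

Leg distances:
A→B: 99.0 NM  (cumulative 99.0 NM)
B→C: 128.3 NM  (cumulative 227.3 NM)
C→D: 87.7 NM  (cumulative 315.0 NM)
D→E: 267.1 NM  (cumulative 582.1 NM)
Cumulative distance at E ≈ 582 NM.

582 NM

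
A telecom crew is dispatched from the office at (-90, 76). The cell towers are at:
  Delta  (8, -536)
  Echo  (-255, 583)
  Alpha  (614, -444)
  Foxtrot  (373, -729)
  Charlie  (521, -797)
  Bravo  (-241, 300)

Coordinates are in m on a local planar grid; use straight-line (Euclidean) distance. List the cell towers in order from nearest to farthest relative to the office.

Computing each straight-line distance from (-90, 76):
Bravo (-241, 300): 270.1 m
Echo (-255, 583): 533.2 m
Delta (8, -536): 619.8 m
Alpha (614, -444): 875.2 m
Foxtrot (373, -729): 928.7 m
Charlie (521, -797): 1065.6 m

Bravo, Echo, Delta, Alpha, Foxtrot, Charlie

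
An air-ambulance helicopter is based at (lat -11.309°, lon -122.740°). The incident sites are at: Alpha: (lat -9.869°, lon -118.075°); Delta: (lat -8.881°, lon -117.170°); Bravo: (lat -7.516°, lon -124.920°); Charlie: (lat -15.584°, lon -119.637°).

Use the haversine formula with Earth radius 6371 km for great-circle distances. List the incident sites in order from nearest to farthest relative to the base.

Computing each great-circle distance from (lat -11.309°, lon -122.740°):
Bravo (lat -7.516°, lon -124.920°): 484.8 km
Alpha (lat -9.869°, lon -118.075°): 534.4 km
Charlie (lat -15.584°, lon -119.637°): 581.8 km
Delta (lat -8.881°, lon -117.170°): 666.8 km

Bravo, Alpha, Charlie, Delta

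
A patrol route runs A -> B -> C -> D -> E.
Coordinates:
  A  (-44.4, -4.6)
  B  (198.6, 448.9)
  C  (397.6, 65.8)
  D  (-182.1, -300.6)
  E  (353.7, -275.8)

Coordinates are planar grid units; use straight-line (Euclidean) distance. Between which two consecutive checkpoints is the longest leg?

Leg distances:
A→B: 514.5
B→C: 431.7
C→D: 685.8
D→E: 536.4
The longest leg is C–D at 685.8.

C–D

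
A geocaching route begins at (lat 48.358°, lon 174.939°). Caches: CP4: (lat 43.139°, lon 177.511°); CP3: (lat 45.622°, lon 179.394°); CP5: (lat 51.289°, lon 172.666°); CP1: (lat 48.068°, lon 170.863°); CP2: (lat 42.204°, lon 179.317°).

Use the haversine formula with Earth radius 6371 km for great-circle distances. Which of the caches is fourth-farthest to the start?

CP5

Distance to each, sorted:
CP2: 764.9 km
CP4: 613.6 km
CP3: 454.5 km
CP5: 364.4 km
CP1: 303.7 km
The fourth-farthest is CP5 at 364.4 km.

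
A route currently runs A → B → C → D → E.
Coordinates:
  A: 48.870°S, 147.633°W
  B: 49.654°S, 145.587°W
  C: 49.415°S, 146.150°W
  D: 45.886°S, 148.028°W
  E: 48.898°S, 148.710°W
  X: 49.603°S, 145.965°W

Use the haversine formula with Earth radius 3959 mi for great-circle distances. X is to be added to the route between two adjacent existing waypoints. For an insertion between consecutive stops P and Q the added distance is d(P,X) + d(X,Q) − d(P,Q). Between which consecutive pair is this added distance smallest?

Added distance for inserting X between each consecutive pair:
A–B: 1.0 mi
B–C: 2.5 mi
C–D: 30.5 mi
D–E: 196.6 mi
Smallest added distance is 1.0 mi, inserting between A and B.

between A and B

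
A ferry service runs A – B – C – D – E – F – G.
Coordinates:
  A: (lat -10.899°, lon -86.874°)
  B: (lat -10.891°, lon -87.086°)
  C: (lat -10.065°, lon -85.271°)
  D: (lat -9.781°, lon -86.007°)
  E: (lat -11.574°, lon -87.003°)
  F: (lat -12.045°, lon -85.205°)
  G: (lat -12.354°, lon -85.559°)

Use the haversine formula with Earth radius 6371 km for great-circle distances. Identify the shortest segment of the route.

Leg distances:
A→B: 23.2 km
B→C: 218.7 km
C→D: 86.6 km
D→E: 227.1 km
E→F: 202.6 km
F→G: 51.6 km
The shortest leg is A–B at 23.2 km.

A–B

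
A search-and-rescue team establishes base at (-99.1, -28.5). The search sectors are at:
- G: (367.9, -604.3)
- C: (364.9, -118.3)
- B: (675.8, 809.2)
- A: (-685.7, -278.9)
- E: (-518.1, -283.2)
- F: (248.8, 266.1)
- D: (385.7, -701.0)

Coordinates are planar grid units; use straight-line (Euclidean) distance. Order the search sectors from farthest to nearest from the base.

B, D, G, A, E, C, F

Distances from the base:
B (675.8, 809.2): 1141.1
D (385.7, -701.0): 829.0
G (367.9, -604.3): 741.4
A (-685.7, -278.9): 637.8
E (-518.1, -283.2): 490.3
C (364.9, -118.3): 472.6
F (248.8, 266.1): 455.9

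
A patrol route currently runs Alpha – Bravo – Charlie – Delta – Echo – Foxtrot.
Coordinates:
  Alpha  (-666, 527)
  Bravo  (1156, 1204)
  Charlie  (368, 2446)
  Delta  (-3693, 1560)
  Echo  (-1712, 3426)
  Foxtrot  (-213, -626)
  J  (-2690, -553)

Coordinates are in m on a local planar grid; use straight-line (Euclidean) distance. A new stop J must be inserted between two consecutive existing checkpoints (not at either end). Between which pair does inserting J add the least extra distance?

Added distance for inserting J between each consecutive pair:
Alpha–Bravo: 4578.7 m
Bravo–Charlie: 7040.6 m
Charlie–Delta: 2465.6 m
Delta–Echo: 3714.9 m
Echo–Foxtrot: 2255.1 m
Smallest added distance is 2255.1 m, inserting between Echo and Foxtrot.

between Echo and Foxtrot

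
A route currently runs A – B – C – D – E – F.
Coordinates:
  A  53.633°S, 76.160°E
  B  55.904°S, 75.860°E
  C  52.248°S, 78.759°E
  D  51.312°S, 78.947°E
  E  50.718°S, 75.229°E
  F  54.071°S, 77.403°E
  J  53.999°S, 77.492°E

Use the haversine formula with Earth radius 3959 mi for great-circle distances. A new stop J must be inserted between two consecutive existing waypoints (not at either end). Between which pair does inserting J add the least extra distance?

between B and C

Added distance for inserting J between each consecutive pair:
A–B: 49.2 mi
B–C: 0.0 mi
C–D: 262.1 mi
D–E: 274.7 mi
E–F: 3.0 mi
Smallest added distance is 0.0 mi, inserting between B and C.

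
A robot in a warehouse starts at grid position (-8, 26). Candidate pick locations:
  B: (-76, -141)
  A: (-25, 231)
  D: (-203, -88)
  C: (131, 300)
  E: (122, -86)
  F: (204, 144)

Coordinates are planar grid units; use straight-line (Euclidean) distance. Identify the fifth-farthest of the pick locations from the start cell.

B

Distances from the start cell ((-8, 26)):
C: 307.2
F: 242.6
D: 225.9
A: 205.7
B: 180.3
E: 171.6
The fifth-farthest is B at 180.3.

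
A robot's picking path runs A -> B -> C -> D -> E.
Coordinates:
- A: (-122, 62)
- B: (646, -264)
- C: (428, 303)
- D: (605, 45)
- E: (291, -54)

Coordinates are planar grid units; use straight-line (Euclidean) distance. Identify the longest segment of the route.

A–B

Leg distances:
A→B: 834.3
B→C: 607.5
C→D: 312.9
D→E: 329.2
The longest leg is A–B at 834.3.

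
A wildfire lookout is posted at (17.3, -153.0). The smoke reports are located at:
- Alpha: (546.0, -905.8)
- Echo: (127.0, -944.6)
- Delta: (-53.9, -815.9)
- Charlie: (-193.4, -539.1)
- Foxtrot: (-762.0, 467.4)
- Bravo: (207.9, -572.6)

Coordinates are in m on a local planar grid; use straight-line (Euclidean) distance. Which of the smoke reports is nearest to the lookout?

Charlie

Distance to each, sorted:
Charlie: 439.8 m
Bravo: 460.9 m
Delta: 666.7 m
Echo: 799.2 m
Alpha: 919.9 m
Foxtrot: 996.1 m
The nearest is Charlie at 439.8 m.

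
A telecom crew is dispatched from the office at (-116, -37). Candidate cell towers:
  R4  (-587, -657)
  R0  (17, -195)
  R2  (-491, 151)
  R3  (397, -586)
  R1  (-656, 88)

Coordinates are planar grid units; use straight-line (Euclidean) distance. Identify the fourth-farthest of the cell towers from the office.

R2

Distances from the office ((-116, -37)):
R4: 778.6
R3: 751.4
R1: 554.3
R2: 419.5
R0: 206.5
The fourth-farthest is R2 at 419.5.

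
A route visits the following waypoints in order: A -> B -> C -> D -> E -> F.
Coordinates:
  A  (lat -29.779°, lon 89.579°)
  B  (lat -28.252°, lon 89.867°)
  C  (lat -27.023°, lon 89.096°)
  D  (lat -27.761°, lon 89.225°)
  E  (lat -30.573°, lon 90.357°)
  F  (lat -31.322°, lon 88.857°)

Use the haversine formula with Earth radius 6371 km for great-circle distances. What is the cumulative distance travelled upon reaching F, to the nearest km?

908 km

Leg distances:
A→B: 172.1 km  (cumulative 172.1 km)
B→C: 156.3 km  (cumulative 328.4 km)
C→D: 83.0 km  (cumulative 411.5 km)
D→E: 331.4 km  (cumulative 742.9 km)
E→F: 165.5 km  (cumulative 908.4 km)
Cumulative distance at F ≈ 908 km.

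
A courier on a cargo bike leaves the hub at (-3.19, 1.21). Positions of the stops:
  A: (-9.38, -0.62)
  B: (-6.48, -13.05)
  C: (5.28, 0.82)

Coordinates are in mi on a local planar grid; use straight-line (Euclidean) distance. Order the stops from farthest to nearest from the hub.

Distances from the hub:
B (-6.48, -13.05): 14.6 mi
C (5.28, 0.82): 8.5 mi
A (-9.38, -0.62): 6.5 mi

B, C, A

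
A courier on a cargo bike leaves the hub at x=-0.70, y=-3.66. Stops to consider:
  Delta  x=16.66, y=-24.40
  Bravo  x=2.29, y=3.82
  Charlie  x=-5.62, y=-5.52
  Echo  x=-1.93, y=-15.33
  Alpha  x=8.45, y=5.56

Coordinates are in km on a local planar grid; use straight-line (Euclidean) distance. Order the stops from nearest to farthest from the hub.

Charlie, Bravo, Echo, Alpha, Delta

Distance from the hub at x=-0.70, y=-3.66 to each:
Charlie x=-5.62, y=-5.52: 5.3 km
Bravo x=2.29, y=3.82: 8.1 km
Echo x=-1.93, y=-15.33: 11.7 km
Alpha x=8.45, y=5.56: 13.0 km
Delta x=16.66, y=-24.40: 27.0 km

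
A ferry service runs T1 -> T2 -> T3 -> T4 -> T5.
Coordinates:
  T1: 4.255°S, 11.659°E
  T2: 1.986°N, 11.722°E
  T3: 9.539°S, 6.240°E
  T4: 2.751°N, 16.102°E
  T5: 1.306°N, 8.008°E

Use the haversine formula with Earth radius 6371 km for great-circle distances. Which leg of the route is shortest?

T1–T2

Leg distances:
T1→T2: 694.0 km
T2→T3: 1418.1 km
T3→T4: 1749.6 km
T4→T5: 913.7 km
The shortest leg is T1–T2 at 694.0 km.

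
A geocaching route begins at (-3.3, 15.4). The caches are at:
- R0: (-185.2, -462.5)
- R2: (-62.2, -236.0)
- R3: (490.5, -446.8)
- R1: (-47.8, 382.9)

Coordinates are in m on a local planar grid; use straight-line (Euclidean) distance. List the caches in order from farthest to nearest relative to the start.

R3, R0, R1, R2

Distances from the start:
R3 (490.5, -446.8): 676.4 m
R0 (-185.2, -462.5): 511.3 m
R1 (-47.8, 382.9): 370.2 m
R2 (-62.2, -236.0): 258.2 m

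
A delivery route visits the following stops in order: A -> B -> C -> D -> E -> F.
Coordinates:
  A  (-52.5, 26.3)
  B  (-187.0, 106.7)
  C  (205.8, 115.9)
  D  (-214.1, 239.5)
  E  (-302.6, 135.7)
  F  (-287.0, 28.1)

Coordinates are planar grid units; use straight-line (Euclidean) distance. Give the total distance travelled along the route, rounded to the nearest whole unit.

Leg distances:
A→B: 156.7  (cumulative 156.7)
B→C: 392.9  (cumulative 549.6)
C→D: 437.7  (cumulative 987.3)
D→E: 136.4  (cumulative 1123.7)
E→F: 108.7  (cumulative 1232.5)
Total route length ≈ 1232.

1232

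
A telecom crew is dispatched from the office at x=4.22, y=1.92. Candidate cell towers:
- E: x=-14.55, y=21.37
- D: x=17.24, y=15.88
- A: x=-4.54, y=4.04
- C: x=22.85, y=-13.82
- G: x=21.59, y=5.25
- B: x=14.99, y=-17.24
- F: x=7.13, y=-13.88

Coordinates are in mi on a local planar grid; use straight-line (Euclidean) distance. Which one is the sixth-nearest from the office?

Distance to each, sorted:
A: 9.0 mi
F: 16.1 mi
G: 17.7 mi
D: 19.1 mi
B: 22.0 mi
C: 24.4 mi
E: 27.0 mi
The sixth-nearest is C at 24.4 mi.

C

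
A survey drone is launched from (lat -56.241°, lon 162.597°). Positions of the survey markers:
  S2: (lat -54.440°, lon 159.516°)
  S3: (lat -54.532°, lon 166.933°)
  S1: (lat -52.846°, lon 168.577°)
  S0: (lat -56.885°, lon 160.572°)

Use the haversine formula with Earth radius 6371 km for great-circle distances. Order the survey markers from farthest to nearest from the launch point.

Distances from the launch point:
S1 (lat -52.846°, lon 168.577°): 539.4 km
S3 (lat -54.532°, lon 166.933°): 333.2 km
S2 (lat -54.440°, lon 159.516°): 279.3 km
S0 (lat -56.885°, lon 160.572°): 143.2 km

S1, S3, S2, S0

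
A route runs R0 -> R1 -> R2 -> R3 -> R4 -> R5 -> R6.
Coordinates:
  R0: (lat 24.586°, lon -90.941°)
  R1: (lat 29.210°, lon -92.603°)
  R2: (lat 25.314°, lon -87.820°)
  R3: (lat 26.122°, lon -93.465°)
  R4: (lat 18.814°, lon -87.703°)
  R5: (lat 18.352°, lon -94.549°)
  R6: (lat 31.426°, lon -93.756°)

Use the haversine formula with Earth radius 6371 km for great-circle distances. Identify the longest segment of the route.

Leg distances:
R0→R1: 539.9 km
R1→R2: 641.1 km
R2→R3: 572.6 km
R3→R4: 1005.0 km
R4→R5: 723.3 km
R5→R6: 1455.9 km
The longest leg is R5–R6 at 1455.9 km.

R5–R6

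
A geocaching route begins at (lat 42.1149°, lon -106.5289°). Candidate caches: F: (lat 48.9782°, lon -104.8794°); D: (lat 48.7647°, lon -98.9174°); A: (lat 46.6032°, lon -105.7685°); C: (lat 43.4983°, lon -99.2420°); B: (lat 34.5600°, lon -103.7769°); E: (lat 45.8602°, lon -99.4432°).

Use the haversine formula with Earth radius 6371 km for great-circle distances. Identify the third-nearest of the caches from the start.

Distance to each, sorted:
A: 502.7 km
C: 613.8 km
E: 703.0 km
F: 773.8 km
B: 873.5 km
D: 947.4 km
The third-nearest is E at 703.0 km.

E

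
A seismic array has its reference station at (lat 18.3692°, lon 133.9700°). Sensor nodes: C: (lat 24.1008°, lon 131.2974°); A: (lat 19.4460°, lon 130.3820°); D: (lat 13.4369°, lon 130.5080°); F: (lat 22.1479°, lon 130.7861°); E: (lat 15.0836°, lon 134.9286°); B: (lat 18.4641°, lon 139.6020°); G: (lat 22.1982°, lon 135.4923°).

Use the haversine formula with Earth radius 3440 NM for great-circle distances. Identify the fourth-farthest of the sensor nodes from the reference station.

Distances from the reference station ((lat 18.3692°, lon 133.9700°)):
C: 375.2 NM
D: 357.2 NM
B: 320.9 NM
F: 289.2 NM
G: 245.3 NM
A: 213.8 NM
E: 204.8 NM
The fourth-farthest is F at 289.2 NM.

F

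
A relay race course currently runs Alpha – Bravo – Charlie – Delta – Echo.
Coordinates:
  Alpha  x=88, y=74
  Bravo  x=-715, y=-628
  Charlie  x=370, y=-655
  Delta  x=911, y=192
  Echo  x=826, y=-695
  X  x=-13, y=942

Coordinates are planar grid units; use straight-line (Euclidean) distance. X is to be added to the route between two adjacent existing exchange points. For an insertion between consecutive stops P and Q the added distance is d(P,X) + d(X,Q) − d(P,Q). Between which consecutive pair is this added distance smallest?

Added distance for inserting X between each consecutive pair:
Alpha–Bravo: 1527.1
Bravo–Charlie: 2276.7
Charlie–Delta: 1827.3
Delta–Echo: 2138.5
Smallest added distance is 1527.1, inserting between Alpha and Bravo.

between Alpha and Bravo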